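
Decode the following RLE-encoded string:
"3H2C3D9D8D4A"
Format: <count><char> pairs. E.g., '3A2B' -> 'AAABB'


Expanding each <count><char> pair:
  3H -> 'HHH'
  2C -> 'CC'
  3D -> 'DDD'
  9D -> 'DDDDDDDDD'
  8D -> 'DDDDDDDD'
  4A -> 'AAAA'

Decoded = HHHCCDDDDDDDDDDDDDDDDDDDDAAAA


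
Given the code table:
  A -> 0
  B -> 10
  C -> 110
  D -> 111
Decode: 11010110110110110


Decoding:
110 -> C
10 -> B
110 -> C
110 -> C
110 -> C
110 -> C


Result: CBCCCC


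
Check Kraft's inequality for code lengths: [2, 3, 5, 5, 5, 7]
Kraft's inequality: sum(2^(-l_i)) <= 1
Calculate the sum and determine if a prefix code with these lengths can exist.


Sum = 2^(-2) + 2^(-3) + 2^(-5) + 2^(-5) + 2^(-5) + 2^(-7)
    = 0.25 + 0.125 + 0.03125 + 0.03125 + 0.03125 + 0.0078125
    = 61/128 = 0.4765625
Since 0.4765625 <= 1, Kraft's inequality IS satisfied.
A prefix code with these lengths CAN exist.

Kraft sum = 0.4765625. Satisfied.


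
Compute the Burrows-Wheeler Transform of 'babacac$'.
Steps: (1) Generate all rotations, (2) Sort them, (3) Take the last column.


Rotations (sorted):
  0: $babacac -> last char: c
  1: abacac$b -> last char: b
  2: ac$babac -> last char: c
  3: acac$bab -> last char: b
  4: babacac$ -> last char: $
  5: bacac$ba -> last char: a
  6: c$babaca -> last char: a
  7: cac$baba -> last char: a


BWT = cbcb$aaa


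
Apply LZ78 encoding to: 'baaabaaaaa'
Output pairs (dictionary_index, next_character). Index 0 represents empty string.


LZ78 encoding steps:
Dictionary: {0: ''}
Step 1: w='' (idx 0), next='b' -> output (0, 'b'), add 'b' as idx 1
Step 2: w='' (idx 0), next='a' -> output (0, 'a'), add 'a' as idx 2
Step 3: w='a' (idx 2), next='a' -> output (2, 'a'), add 'aa' as idx 3
Step 4: w='b' (idx 1), next='a' -> output (1, 'a'), add 'ba' as idx 4
Step 5: w='aa' (idx 3), next='a' -> output (3, 'a'), add 'aaa' as idx 5
Step 6: w='a' (idx 2), end of input -> output (2, '')


Encoded: [(0, 'b'), (0, 'a'), (2, 'a'), (1, 'a'), (3, 'a'), (2, '')]


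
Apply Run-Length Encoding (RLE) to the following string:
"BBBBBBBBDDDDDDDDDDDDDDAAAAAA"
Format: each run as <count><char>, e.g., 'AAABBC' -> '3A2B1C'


Scanning runs left to right:
  i=0: run of 'B' x 8 -> '8B'
  i=8: run of 'D' x 14 -> '14D'
  i=22: run of 'A' x 6 -> '6A'

RLE = 8B14D6A


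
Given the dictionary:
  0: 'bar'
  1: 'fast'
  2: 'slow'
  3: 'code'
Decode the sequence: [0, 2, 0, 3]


Look up each index in the dictionary:
  0 -> 'bar'
  2 -> 'slow'
  0 -> 'bar'
  3 -> 'code'

Decoded: "bar slow bar code"


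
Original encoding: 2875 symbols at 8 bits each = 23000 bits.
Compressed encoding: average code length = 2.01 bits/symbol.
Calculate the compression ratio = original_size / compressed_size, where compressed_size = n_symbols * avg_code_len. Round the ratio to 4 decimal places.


original_size = n_symbols * orig_bits = 2875 * 8 = 23000 bits
compressed_size = n_symbols * avg_code_len = 2875 * 2.01 = 5778.75 bits
ratio = original_size / compressed_size = 23000 / 5778.75 = 3.9801

Compression ratio = 3.9801


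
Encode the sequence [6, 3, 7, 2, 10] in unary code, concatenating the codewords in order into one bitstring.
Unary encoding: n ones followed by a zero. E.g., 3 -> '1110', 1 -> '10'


Encode each number as n ones followed by a terminating 0:
  6 -> 1111110 (7 bits)
  3 -> 1110 (4 bits)
  7 -> 11111110 (8 bits)
  2 -> 110 (3 bits)
  10 -> 11111111110 (11 bits)
Total length = 7 + 4 + 8 + 3 + 11 = 33 bits.

Unary([6, 3, 7, 2, 10]) = 111111011101111111011011111111110 (33 bits)


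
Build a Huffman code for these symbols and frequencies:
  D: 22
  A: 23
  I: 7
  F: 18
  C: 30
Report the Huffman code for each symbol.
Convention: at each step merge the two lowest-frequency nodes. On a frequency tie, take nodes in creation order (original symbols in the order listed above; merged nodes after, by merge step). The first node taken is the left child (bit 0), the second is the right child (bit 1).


Huffman tree construction:
Step 1: Merge I(7) + F(18) = 25
Step 2: Merge D(22) + A(23) = 45
Step 3: Merge (I+F)(25) + C(30) = 55
Step 4: Merge (D+A)(45) + ((I+F)+C)(55) = 100
Read each symbol's code off the tree from the root (left child = 0, right child = 1).

Codes:
  D: 00 (length 2)
  A: 01 (length 2)
  I: 100 (length 3)
  F: 101 (length 3)
  C: 11 (length 2)
Average code length: 225/100 = 2.2500 bits/symbol


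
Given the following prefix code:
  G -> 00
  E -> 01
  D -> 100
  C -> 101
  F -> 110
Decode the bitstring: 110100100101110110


Decoding step by step:
Bits 110 -> F
Bits 100 -> D
Bits 100 -> D
Bits 101 -> C
Bits 110 -> F
Bits 110 -> F


Decoded message: FDDCFF


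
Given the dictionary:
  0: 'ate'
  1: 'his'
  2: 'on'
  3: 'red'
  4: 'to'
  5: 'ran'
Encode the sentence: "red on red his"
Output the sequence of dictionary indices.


Look up each word in the dictionary:
  'red' -> 3
  'on' -> 2
  'red' -> 3
  'his' -> 1

Encoded: [3, 2, 3, 1]


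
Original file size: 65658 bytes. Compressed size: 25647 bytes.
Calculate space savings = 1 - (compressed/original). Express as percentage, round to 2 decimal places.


ratio = compressed/original = 25647/65658 = 0.390615
savings = 1 - ratio = 1 - 0.390615 = 0.609385
as a percentage: 0.609385 * 100 = 60.94%

Space savings = 1 - 25647/65658 = 60.94%


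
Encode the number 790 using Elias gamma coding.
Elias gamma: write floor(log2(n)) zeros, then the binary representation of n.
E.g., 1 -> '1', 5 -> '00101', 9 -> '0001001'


num_bits = floor(log2(790)) + 1 = 10
leading_zeros = num_bits - 1 = 9
binary(790) = 1100010110

Elias gamma(790) = '000000000' + '1100010110' = 0000000001100010110 (19 bits)


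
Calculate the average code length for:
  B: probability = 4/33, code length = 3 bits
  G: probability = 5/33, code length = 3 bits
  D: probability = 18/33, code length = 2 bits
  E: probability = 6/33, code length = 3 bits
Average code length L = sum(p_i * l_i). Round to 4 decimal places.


Weighted contributions p_i * l_i:
  B: (4/33) * 3 = 12/33
  G: (5/33) * 3 = 15/33
  D: (18/33) * 2 = 36/33
  E: (6/33) * 3 = 18/33
Sum = (12 + 15 + 36 + 18)/33 = 81/33

L = 81/33 = 2.4545 bits/symbol


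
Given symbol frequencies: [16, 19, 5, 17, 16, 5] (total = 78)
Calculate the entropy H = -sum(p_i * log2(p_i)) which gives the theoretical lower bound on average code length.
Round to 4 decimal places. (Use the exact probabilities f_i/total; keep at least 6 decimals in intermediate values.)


Per-symbol terms -p_i * log2(p_i) with p_i = f_i/78:
  p = 16/78 = 0.205128: log2(p) = -2.285402, -p*log2(p) = 0.468800
  p = 19/78 = 0.243590: log2(p) = -2.037475, -p*log2(p) = 0.496308
  p = 5/78 = 0.064103: log2(p) = -3.963474, -p*log2(p) = 0.254069
  p = 17/78 = 0.217949: log2(p) = -2.197939, -p*log2(p) = 0.479038
  p = 16/78 = 0.205128: log2(p) = -2.285402, -p*log2(p) = 0.468800
  p = 5/78 = 0.064103: log2(p) = -3.963474, -p*log2(p) = 0.254069
H = 0.468800 + 0.496308 + 0.254069 + 0.479038 + 0.468800 + 0.254069 = 2.421084

H = 2.4211 bits/symbol


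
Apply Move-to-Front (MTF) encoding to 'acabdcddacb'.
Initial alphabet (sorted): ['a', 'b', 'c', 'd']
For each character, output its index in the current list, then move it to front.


MTF encoding:
'a': index 0 in ['a', 'b', 'c', 'd'] -> ['a', 'b', 'c', 'd']
'c': index 2 in ['a', 'b', 'c', 'd'] -> ['c', 'a', 'b', 'd']
'a': index 1 in ['c', 'a', 'b', 'd'] -> ['a', 'c', 'b', 'd']
'b': index 2 in ['a', 'c', 'b', 'd'] -> ['b', 'a', 'c', 'd']
'd': index 3 in ['b', 'a', 'c', 'd'] -> ['d', 'b', 'a', 'c']
'c': index 3 in ['d', 'b', 'a', 'c'] -> ['c', 'd', 'b', 'a']
'd': index 1 in ['c', 'd', 'b', 'a'] -> ['d', 'c', 'b', 'a']
'd': index 0 in ['d', 'c', 'b', 'a'] -> ['d', 'c', 'b', 'a']
'a': index 3 in ['d', 'c', 'b', 'a'] -> ['a', 'd', 'c', 'b']
'c': index 2 in ['a', 'd', 'c', 'b'] -> ['c', 'a', 'd', 'b']
'b': index 3 in ['c', 'a', 'd', 'b'] -> ['b', 'c', 'a', 'd']


Output: [0, 2, 1, 2, 3, 3, 1, 0, 3, 2, 3]


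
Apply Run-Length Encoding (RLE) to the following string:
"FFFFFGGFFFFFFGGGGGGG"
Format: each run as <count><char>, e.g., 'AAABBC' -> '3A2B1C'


Scanning runs left to right:
  i=0: run of 'F' x 5 -> '5F'
  i=5: run of 'G' x 2 -> '2G'
  i=7: run of 'F' x 6 -> '6F'
  i=13: run of 'G' x 7 -> '7G'

RLE = 5F2G6F7G


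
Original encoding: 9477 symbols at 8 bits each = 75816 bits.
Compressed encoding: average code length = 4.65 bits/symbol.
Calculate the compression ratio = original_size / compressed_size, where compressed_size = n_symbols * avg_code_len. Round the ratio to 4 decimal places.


original_size = n_symbols * orig_bits = 9477 * 8 = 75816 bits
compressed_size = n_symbols * avg_code_len = 9477 * 4.65 = 44068.05 bits
ratio = original_size / compressed_size = 75816 / 44068.05 = 1.7204

Compression ratio = 1.7204


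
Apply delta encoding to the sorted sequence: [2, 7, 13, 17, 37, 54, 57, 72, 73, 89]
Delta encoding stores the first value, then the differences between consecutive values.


First value: 2
Deltas:
  7 - 2 = 5
  13 - 7 = 6
  17 - 13 = 4
  37 - 17 = 20
  54 - 37 = 17
  57 - 54 = 3
  72 - 57 = 15
  73 - 72 = 1
  89 - 73 = 16


Delta encoded: [2, 5, 6, 4, 20, 17, 3, 15, 1, 16]


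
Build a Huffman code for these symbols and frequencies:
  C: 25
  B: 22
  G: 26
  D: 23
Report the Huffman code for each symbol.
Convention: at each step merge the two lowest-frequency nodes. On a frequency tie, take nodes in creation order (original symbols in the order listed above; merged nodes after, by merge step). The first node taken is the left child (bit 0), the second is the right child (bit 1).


Huffman tree construction:
Step 1: Merge B(22) + D(23) = 45
Step 2: Merge C(25) + G(26) = 51
Step 3: Merge (B+D)(45) + (C+G)(51) = 96
Read each symbol's code off the tree from the root (left child = 0, right child = 1).

Codes:
  C: 10 (length 2)
  B: 00 (length 2)
  G: 11 (length 2)
  D: 01 (length 2)
Average code length: 192/96 = 2.0000 bits/symbol


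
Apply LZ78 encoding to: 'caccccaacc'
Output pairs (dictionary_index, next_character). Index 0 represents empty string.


LZ78 encoding steps:
Dictionary: {0: ''}
Step 1: w='' (idx 0), next='c' -> output (0, 'c'), add 'c' as idx 1
Step 2: w='' (idx 0), next='a' -> output (0, 'a'), add 'a' as idx 2
Step 3: w='c' (idx 1), next='c' -> output (1, 'c'), add 'cc' as idx 3
Step 4: w='cc' (idx 3), next='a' -> output (3, 'a'), add 'cca' as idx 4
Step 5: w='a' (idx 2), next='c' -> output (2, 'c'), add 'ac' as idx 5
Step 6: w='c' (idx 1), end of input -> output (1, '')


Encoded: [(0, 'c'), (0, 'a'), (1, 'c'), (3, 'a'), (2, 'c'), (1, '')]


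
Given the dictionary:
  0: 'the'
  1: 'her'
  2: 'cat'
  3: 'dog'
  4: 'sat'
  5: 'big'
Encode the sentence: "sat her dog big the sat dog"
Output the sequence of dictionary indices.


Look up each word in the dictionary:
  'sat' -> 4
  'her' -> 1
  'dog' -> 3
  'big' -> 5
  'the' -> 0
  'sat' -> 4
  'dog' -> 3

Encoded: [4, 1, 3, 5, 0, 4, 3]


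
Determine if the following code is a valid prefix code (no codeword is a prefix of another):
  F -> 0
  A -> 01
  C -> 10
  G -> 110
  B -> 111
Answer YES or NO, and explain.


Checking each pair (does one codeword prefix another?):
  F='0' vs A='01': prefix -- VIOLATION

NO -- this is NOT a valid prefix code. F (0) is a prefix of A (01).


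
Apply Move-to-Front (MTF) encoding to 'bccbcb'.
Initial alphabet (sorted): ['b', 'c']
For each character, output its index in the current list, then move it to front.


MTF encoding:
'b': index 0 in ['b', 'c'] -> ['b', 'c']
'c': index 1 in ['b', 'c'] -> ['c', 'b']
'c': index 0 in ['c', 'b'] -> ['c', 'b']
'b': index 1 in ['c', 'b'] -> ['b', 'c']
'c': index 1 in ['b', 'c'] -> ['c', 'b']
'b': index 1 in ['c', 'b'] -> ['b', 'c']


Output: [0, 1, 0, 1, 1, 1]


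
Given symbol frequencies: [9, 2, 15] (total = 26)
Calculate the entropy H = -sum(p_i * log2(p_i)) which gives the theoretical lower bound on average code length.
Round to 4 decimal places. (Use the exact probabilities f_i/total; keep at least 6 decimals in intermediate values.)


Per-symbol terms -p_i * log2(p_i) with p_i = f_i/26:
  p = 9/26 = 0.346154: log2(p) = -1.530515, -p*log2(p) = 0.529794
  p = 2/26 = 0.076923: log2(p) = -3.700440, -p*log2(p) = 0.284649
  p = 15/26 = 0.576923: log2(p) = -0.793549, -p*log2(p) = 0.457817
H = 0.529794 + 0.284649 + 0.457817 = 1.272260

H = 1.2723 bits/symbol


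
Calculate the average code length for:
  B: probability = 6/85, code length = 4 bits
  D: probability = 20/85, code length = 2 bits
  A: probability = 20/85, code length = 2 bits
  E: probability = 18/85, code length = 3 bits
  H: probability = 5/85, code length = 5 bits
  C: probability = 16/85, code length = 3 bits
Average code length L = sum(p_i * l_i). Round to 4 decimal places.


Weighted contributions p_i * l_i:
  B: (6/85) * 4 = 24/85
  D: (20/85) * 2 = 40/85
  A: (20/85) * 2 = 40/85
  E: (18/85) * 3 = 54/85
  H: (5/85) * 5 = 25/85
  C: (16/85) * 3 = 48/85
Sum = (24 + 40 + 40 + 54 + 25 + 48)/85 = 231/85

L = 231/85 = 2.7176 bits/symbol


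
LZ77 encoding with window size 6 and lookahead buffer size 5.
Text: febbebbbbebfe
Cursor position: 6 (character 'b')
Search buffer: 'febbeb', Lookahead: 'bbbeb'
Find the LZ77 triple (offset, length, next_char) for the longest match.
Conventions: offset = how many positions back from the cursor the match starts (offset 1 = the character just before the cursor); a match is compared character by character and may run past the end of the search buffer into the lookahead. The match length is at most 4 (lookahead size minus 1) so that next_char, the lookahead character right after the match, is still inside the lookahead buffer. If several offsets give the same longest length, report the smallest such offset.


Try each offset into the search buffer:
  offset=1 (pos 5, char 'b'): match length 3
  offset=2 (pos 4, char 'e'): match length 0
  offset=3 (pos 3, char 'b'): match length 1
  offset=4 (pos 2, char 'b'): match length 2
  offset=5 (pos 1, char 'e'): match length 0
  offset=6 (pos 0, char 'f'): match length 0
Longest match has length 3 at offset 1.
next_char = character at position 6 + 3 = 9 -> 'e'

Best match: offset=1, length=3 (matching 'bbb' starting at position 5)
LZ77 triple: (1, 3, 'e')


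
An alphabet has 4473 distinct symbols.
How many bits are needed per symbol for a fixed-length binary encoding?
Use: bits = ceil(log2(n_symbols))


log2(4473) = 12.127
Bracket: 2^12 = 4096 < 4473 <= 2^13 = 8192
So ceil(log2(4473)) = 13

bits = ceil(log2(4473)) = ceil(12.127) = 13 bits


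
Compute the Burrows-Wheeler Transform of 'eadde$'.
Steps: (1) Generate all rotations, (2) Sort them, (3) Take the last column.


Rotations (sorted):
  0: $eadde -> last char: e
  1: adde$e -> last char: e
  2: dde$ea -> last char: a
  3: de$ead -> last char: d
  4: e$eadd -> last char: d
  5: eadde$ -> last char: $


BWT = eeadd$


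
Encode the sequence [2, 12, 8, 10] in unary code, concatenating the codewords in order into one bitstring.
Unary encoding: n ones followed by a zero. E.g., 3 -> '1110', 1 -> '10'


Encode each number as n ones followed by a terminating 0:
  2 -> 110 (3 bits)
  12 -> 1111111111110 (13 bits)
  8 -> 111111110 (9 bits)
  10 -> 11111111110 (11 bits)
Total length = 3 + 13 + 9 + 11 = 36 bits.

Unary([2, 12, 8, 10]) = 110111111111111011111111011111111110 (36 bits)


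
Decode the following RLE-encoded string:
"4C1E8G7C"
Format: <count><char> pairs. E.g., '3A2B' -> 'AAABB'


Expanding each <count><char> pair:
  4C -> 'CCCC'
  1E -> 'E'
  8G -> 'GGGGGGGG'
  7C -> 'CCCCCCC'

Decoded = CCCCEGGGGGGGGCCCCCCC


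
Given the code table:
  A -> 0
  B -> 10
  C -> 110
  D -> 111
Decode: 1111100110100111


Decoding:
111 -> D
110 -> C
0 -> A
110 -> C
10 -> B
0 -> A
111 -> D


Result: DCACBAD


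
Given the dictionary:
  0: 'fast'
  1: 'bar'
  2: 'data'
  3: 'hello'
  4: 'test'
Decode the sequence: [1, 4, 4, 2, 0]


Look up each index in the dictionary:
  1 -> 'bar'
  4 -> 'test'
  4 -> 'test'
  2 -> 'data'
  0 -> 'fast'

Decoded: "bar test test data fast"


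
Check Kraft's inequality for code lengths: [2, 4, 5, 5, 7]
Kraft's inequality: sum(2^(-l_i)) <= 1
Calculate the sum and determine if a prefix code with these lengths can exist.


Sum = 2^(-2) + 2^(-4) + 2^(-5) + 2^(-5) + 2^(-7)
    = 0.25 + 0.0625 + 0.03125 + 0.03125 + 0.0078125
    = 49/128 = 0.3828125
Since 0.3828125 <= 1, Kraft's inequality IS satisfied.
A prefix code with these lengths CAN exist.

Kraft sum = 0.3828125. Satisfied.


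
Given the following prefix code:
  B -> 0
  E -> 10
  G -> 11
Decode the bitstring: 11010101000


Decoding step by step:
Bits 11 -> G
Bits 0 -> B
Bits 10 -> E
Bits 10 -> E
Bits 10 -> E
Bits 0 -> B
Bits 0 -> B


Decoded message: GBEEEBB


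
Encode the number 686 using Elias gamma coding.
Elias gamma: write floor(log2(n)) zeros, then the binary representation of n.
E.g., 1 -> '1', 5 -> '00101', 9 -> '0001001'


num_bits = floor(log2(686)) + 1 = 10
leading_zeros = num_bits - 1 = 9
binary(686) = 1010101110

Elias gamma(686) = '000000000' + '1010101110' = 0000000001010101110 (19 bits)


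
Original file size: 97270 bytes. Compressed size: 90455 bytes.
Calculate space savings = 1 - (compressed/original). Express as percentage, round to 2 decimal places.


ratio = compressed/original = 90455/97270 = 0.929937
savings = 1 - ratio = 1 - 0.929937 = 0.070063
as a percentage: 0.070063 * 100 = 7.01%

Space savings = 1 - 90455/97270 = 7.01%


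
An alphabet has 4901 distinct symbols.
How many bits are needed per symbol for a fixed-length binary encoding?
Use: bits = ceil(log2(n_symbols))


log2(4901) = 12.2589
Bracket: 2^12 = 4096 < 4901 <= 2^13 = 8192
So ceil(log2(4901)) = 13

bits = ceil(log2(4901)) = ceil(12.2589) = 13 bits


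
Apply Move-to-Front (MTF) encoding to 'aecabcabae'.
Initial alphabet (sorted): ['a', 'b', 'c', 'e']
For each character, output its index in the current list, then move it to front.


MTF encoding:
'a': index 0 in ['a', 'b', 'c', 'e'] -> ['a', 'b', 'c', 'e']
'e': index 3 in ['a', 'b', 'c', 'e'] -> ['e', 'a', 'b', 'c']
'c': index 3 in ['e', 'a', 'b', 'c'] -> ['c', 'e', 'a', 'b']
'a': index 2 in ['c', 'e', 'a', 'b'] -> ['a', 'c', 'e', 'b']
'b': index 3 in ['a', 'c', 'e', 'b'] -> ['b', 'a', 'c', 'e']
'c': index 2 in ['b', 'a', 'c', 'e'] -> ['c', 'b', 'a', 'e']
'a': index 2 in ['c', 'b', 'a', 'e'] -> ['a', 'c', 'b', 'e']
'b': index 2 in ['a', 'c', 'b', 'e'] -> ['b', 'a', 'c', 'e']
'a': index 1 in ['b', 'a', 'c', 'e'] -> ['a', 'b', 'c', 'e']
'e': index 3 in ['a', 'b', 'c', 'e'] -> ['e', 'a', 'b', 'c']


Output: [0, 3, 3, 2, 3, 2, 2, 2, 1, 3]


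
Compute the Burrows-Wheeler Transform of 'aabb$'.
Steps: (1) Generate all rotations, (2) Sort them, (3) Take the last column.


Rotations (sorted):
  0: $aabb -> last char: b
  1: aabb$ -> last char: $
  2: abb$a -> last char: a
  3: b$aab -> last char: b
  4: bb$aa -> last char: a


BWT = b$aba


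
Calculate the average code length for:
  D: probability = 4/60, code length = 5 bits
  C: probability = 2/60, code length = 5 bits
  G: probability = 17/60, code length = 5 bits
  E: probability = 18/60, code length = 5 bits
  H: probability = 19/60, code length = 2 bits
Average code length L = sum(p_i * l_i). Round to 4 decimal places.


Weighted contributions p_i * l_i:
  D: (4/60) * 5 = 20/60
  C: (2/60) * 5 = 10/60
  G: (17/60) * 5 = 85/60
  E: (18/60) * 5 = 90/60
  H: (19/60) * 2 = 38/60
Sum = (20 + 10 + 85 + 90 + 38)/60 = 243/60

L = 243/60 = 4.0500 bits/symbol


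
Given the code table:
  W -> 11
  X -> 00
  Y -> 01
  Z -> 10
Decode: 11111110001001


Decoding:
11 -> W
11 -> W
11 -> W
10 -> Z
00 -> X
10 -> Z
01 -> Y


Result: WWWZXZY


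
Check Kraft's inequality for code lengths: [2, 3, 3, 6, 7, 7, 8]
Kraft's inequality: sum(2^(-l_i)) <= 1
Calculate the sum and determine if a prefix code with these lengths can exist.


Sum = 2^(-2) + 2^(-3) + 2^(-3) + 2^(-6) + 2^(-7) + 2^(-7) + 2^(-8)
    = 0.25 + 0.125 + 0.125 + 0.015625 + 0.0078125 + 0.0078125 + 0.00390625
    = 137/256 = 0.53515625
Since 0.53515625 <= 1, Kraft's inequality IS satisfied.
A prefix code with these lengths CAN exist.

Kraft sum = 0.53515625. Satisfied.


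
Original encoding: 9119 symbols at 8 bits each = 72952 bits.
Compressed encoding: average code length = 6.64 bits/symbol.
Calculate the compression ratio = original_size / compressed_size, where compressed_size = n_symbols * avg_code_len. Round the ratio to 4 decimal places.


original_size = n_symbols * orig_bits = 9119 * 8 = 72952 bits
compressed_size = n_symbols * avg_code_len = 9119 * 6.64 = 60550.16 bits
ratio = original_size / compressed_size = 72952 / 60550.16 = 1.2048

Compression ratio = 1.2048


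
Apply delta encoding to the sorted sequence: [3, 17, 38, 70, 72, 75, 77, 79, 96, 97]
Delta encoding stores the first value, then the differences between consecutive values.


First value: 3
Deltas:
  17 - 3 = 14
  38 - 17 = 21
  70 - 38 = 32
  72 - 70 = 2
  75 - 72 = 3
  77 - 75 = 2
  79 - 77 = 2
  96 - 79 = 17
  97 - 96 = 1


Delta encoded: [3, 14, 21, 32, 2, 3, 2, 2, 17, 1]


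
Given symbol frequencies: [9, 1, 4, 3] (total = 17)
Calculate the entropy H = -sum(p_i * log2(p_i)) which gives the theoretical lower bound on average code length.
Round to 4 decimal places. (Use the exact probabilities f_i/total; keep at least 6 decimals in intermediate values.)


Per-symbol terms -p_i * log2(p_i) with p_i = f_i/17:
  p = 9/17 = 0.529412: log2(p) = -0.917538, -p*log2(p) = 0.485755
  p = 1/17 = 0.058824: log2(p) = -4.087463, -p*log2(p) = 0.240439
  p = 4/17 = 0.235294: log2(p) = -2.087463, -p*log2(p) = 0.491168
  p = 3/17 = 0.176471: log2(p) = -2.502500, -p*log2(p) = 0.441618
H = 0.485755 + 0.240439 + 0.491168 + 0.441618 = 1.658980

H = 1.659 bits/symbol


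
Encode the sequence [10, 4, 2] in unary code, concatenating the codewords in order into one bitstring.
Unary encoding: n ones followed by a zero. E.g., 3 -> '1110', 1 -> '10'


Encode each number as n ones followed by a terminating 0:
  10 -> 11111111110 (11 bits)
  4 -> 11110 (5 bits)
  2 -> 110 (3 bits)
Total length = 11 + 5 + 3 = 19 bits.

Unary([10, 4, 2]) = 1111111111011110110 (19 bits)


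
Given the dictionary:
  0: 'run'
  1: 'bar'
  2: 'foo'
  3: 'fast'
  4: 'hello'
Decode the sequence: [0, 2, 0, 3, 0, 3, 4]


Look up each index in the dictionary:
  0 -> 'run'
  2 -> 'foo'
  0 -> 'run'
  3 -> 'fast'
  0 -> 'run'
  3 -> 'fast'
  4 -> 'hello'

Decoded: "run foo run fast run fast hello"


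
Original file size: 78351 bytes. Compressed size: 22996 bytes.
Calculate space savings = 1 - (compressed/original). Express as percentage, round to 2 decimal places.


ratio = compressed/original = 22996/78351 = 0.2935
savings = 1 - ratio = 1 - 0.2935 = 0.7065
as a percentage: 0.7065 * 100 = 70.65%

Space savings = 1 - 22996/78351 = 70.65%


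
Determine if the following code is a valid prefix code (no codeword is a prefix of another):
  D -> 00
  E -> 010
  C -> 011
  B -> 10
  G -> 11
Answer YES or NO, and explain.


Checking each pair (does one codeword prefix another?):
  D='00' vs E='010': no prefix
  D='00' vs C='011': no prefix
  D='00' vs B='10': no prefix
  D='00' vs G='11': no prefix
  E='010' vs D='00': no prefix
  E='010' vs C='011': no prefix
  E='010' vs B='10': no prefix
  E='010' vs G='11': no prefix
  C='011' vs D='00': no prefix
  C='011' vs E='010': no prefix
  C='011' vs B='10': no prefix
  C='011' vs G='11': no prefix
  B='10' vs D='00': no prefix
  B='10' vs E='010': no prefix
  B='10' vs C='011': no prefix
  B='10' vs G='11': no prefix
  G='11' vs D='00': no prefix
  G='11' vs E='010': no prefix
  G='11' vs C='011': no prefix
  G='11' vs B='10': no prefix
No violation found over all pairs.

YES -- this is a valid prefix code. No codeword is a prefix of any other codeword.


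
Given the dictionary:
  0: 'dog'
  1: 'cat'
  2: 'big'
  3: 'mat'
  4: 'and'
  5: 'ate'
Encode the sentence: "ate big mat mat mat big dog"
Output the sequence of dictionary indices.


Look up each word in the dictionary:
  'ate' -> 5
  'big' -> 2
  'mat' -> 3
  'mat' -> 3
  'mat' -> 3
  'big' -> 2
  'dog' -> 0

Encoded: [5, 2, 3, 3, 3, 2, 0]


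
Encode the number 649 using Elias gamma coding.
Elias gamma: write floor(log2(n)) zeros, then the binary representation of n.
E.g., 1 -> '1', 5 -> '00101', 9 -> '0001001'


num_bits = floor(log2(649)) + 1 = 10
leading_zeros = num_bits - 1 = 9
binary(649) = 1010001001

Elias gamma(649) = '000000000' + '1010001001' = 0000000001010001001 (19 bits)


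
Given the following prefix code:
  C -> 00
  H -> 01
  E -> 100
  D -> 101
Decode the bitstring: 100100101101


Decoding step by step:
Bits 100 -> E
Bits 100 -> E
Bits 101 -> D
Bits 101 -> D


Decoded message: EEDD


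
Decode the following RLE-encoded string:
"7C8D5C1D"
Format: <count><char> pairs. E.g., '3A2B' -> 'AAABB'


Expanding each <count><char> pair:
  7C -> 'CCCCCCC'
  8D -> 'DDDDDDDD'
  5C -> 'CCCCC'
  1D -> 'D'

Decoded = CCCCCCCDDDDDDDDCCCCCD


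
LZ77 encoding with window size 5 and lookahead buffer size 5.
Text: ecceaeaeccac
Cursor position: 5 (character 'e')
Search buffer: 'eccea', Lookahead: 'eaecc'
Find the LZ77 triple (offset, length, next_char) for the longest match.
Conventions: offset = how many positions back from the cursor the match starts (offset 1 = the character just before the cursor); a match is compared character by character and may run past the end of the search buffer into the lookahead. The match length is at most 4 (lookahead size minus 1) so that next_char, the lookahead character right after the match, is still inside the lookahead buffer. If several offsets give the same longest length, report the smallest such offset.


Try each offset into the search buffer:
  offset=1 (pos 4, char 'a'): match length 0
  offset=2 (pos 3, char 'e'): match length 3
  offset=3 (pos 2, char 'c'): match length 0
  offset=4 (pos 1, char 'c'): match length 0
  offset=5 (pos 0, char 'e'): match length 1
Longest match has length 3 at offset 2.
next_char = character at position 5 + 3 = 8 -> 'c'

Best match: offset=2, length=3 (matching 'eae' starting at position 3)
LZ77 triple: (2, 3, 'c')


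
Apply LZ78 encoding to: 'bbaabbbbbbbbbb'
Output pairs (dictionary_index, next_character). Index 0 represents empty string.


LZ78 encoding steps:
Dictionary: {0: ''}
Step 1: w='' (idx 0), next='b' -> output (0, 'b'), add 'b' as idx 1
Step 2: w='b' (idx 1), next='a' -> output (1, 'a'), add 'ba' as idx 2
Step 3: w='' (idx 0), next='a' -> output (0, 'a'), add 'a' as idx 3
Step 4: w='b' (idx 1), next='b' -> output (1, 'b'), add 'bb' as idx 4
Step 5: w='bb' (idx 4), next='b' -> output (4, 'b'), add 'bbb' as idx 5
Step 6: w='bbb' (idx 5), next='b' -> output (5, 'b'), add 'bbbb' as idx 6
Step 7: w='b' (idx 1), end of input -> output (1, '')


Encoded: [(0, 'b'), (1, 'a'), (0, 'a'), (1, 'b'), (4, 'b'), (5, 'b'), (1, '')]


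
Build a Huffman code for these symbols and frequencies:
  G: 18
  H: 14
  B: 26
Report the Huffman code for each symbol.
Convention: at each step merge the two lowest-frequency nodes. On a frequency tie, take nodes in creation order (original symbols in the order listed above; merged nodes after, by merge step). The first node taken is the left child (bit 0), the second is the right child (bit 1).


Huffman tree construction:
Step 1: Merge H(14) + G(18) = 32
Step 2: Merge B(26) + (H+G)(32) = 58
Read each symbol's code off the tree from the root (left child = 0, right child = 1).

Codes:
  G: 11 (length 2)
  H: 10 (length 2)
  B: 0 (length 1)
Average code length: 90/58 = 1.5517 bits/symbol


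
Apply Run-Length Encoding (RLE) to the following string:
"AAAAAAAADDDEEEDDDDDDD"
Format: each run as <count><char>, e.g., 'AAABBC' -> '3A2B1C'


Scanning runs left to right:
  i=0: run of 'A' x 8 -> '8A'
  i=8: run of 'D' x 3 -> '3D'
  i=11: run of 'E' x 3 -> '3E'
  i=14: run of 'D' x 7 -> '7D'

RLE = 8A3D3E7D


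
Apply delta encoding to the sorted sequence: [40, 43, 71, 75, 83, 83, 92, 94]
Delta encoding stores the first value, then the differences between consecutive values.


First value: 40
Deltas:
  43 - 40 = 3
  71 - 43 = 28
  75 - 71 = 4
  83 - 75 = 8
  83 - 83 = 0
  92 - 83 = 9
  94 - 92 = 2


Delta encoded: [40, 3, 28, 4, 8, 0, 9, 2]


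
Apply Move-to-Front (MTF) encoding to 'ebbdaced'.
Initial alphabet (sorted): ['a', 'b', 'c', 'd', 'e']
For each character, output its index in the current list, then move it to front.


MTF encoding:
'e': index 4 in ['a', 'b', 'c', 'd', 'e'] -> ['e', 'a', 'b', 'c', 'd']
'b': index 2 in ['e', 'a', 'b', 'c', 'd'] -> ['b', 'e', 'a', 'c', 'd']
'b': index 0 in ['b', 'e', 'a', 'c', 'd'] -> ['b', 'e', 'a', 'c', 'd']
'd': index 4 in ['b', 'e', 'a', 'c', 'd'] -> ['d', 'b', 'e', 'a', 'c']
'a': index 3 in ['d', 'b', 'e', 'a', 'c'] -> ['a', 'd', 'b', 'e', 'c']
'c': index 4 in ['a', 'd', 'b', 'e', 'c'] -> ['c', 'a', 'd', 'b', 'e']
'e': index 4 in ['c', 'a', 'd', 'b', 'e'] -> ['e', 'c', 'a', 'd', 'b']
'd': index 3 in ['e', 'c', 'a', 'd', 'b'] -> ['d', 'e', 'c', 'a', 'b']


Output: [4, 2, 0, 4, 3, 4, 4, 3]


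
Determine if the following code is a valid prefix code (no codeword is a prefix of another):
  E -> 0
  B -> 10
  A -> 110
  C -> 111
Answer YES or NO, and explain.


Checking each pair (does one codeword prefix another?):
  E='0' vs B='10': no prefix
  E='0' vs A='110': no prefix
  E='0' vs C='111': no prefix
  B='10' vs E='0': no prefix
  B='10' vs A='110': no prefix
  B='10' vs C='111': no prefix
  A='110' vs E='0': no prefix
  A='110' vs B='10': no prefix
  A='110' vs C='111': no prefix
  C='111' vs E='0': no prefix
  C='111' vs B='10': no prefix
  C='111' vs A='110': no prefix
No violation found over all pairs.

YES -- this is a valid prefix code. No codeword is a prefix of any other codeword.


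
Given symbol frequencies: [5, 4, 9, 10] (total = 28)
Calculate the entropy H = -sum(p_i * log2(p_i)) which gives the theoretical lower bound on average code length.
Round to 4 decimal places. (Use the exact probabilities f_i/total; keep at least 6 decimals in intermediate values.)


Per-symbol terms -p_i * log2(p_i) with p_i = f_i/28:
  p = 5/28 = 0.178571: log2(p) = -2.485427, -p*log2(p) = 0.443826
  p = 4/28 = 0.142857: log2(p) = -2.807355, -p*log2(p) = 0.401051
  p = 9/28 = 0.321429: log2(p) = -1.637430, -p*log2(p) = 0.526317
  p = 10/28 = 0.357143: log2(p) = -1.485427, -p*log2(p) = 0.530510
H = 0.443826 + 0.401051 + 0.526317 + 0.530510 = 1.901704

H = 1.9017 bits/symbol


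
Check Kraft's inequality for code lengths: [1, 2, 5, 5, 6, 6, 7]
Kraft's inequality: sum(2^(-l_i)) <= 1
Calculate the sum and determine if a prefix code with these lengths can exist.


Sum = 2^(-1) + 2^(-2) + 2^(-5) + 2^(-5) + 2^(-6) + 2^(-6) + 2^(-7)
    = 0.5 + 0.25 + 0.03125 + 0.03125 + 0.015625 + 0.015625 + 0.0078125
    = 109/128 = 0.8515625
Since 0.8515625 <= 1, Kraft's inequality IS satisfied.
A prefix code with these lengths CAN exist.

Kraft sum = 0.8515625. Satisfied.


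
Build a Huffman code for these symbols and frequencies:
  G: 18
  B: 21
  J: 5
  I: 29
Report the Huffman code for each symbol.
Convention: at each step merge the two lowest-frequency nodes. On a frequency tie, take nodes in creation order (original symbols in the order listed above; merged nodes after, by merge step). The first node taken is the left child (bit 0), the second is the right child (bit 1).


Huffman tree construction:
Step 1: Merge J(5) + G(18) = 23
Step 2: Merge B(21) + (J+G)(23) = 44
Step 3: Merge I(29) + (B+(J+G))(44) = 73
Read each symbol's code off the tree from the root (left child = 0, right child = 1).

Codes:
  G: 111 (length 3)
  B: 10 (length 2)
  J: 110 (length 3)
  I: 0 (length 1)
Average code length: 140/73 = 1.9178 bits/symbol


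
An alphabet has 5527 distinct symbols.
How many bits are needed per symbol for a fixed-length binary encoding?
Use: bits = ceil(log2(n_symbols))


log2(5527) = 12.4323
Bracket: 2^12 = 4096 < 5527 <= 2^13 = 8192
So ceil(log2(5527)) = 13

bits = ceil(log2(5527)) = ceil(12.4323) = 13 bits


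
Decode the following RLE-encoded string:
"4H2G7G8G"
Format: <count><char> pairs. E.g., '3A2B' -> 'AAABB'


Expanding each <count><char> pair:
  4H -> 'HHHH'
  2G -> 'GG'
  7G -> 'GGGGGGG'
  8G -> 'GGGGGGGG'

Decoded = HHHHGGGGGGGGGGGGGGGGG


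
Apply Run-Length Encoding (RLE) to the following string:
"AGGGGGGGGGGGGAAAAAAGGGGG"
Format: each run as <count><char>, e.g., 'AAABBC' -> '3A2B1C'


Scanning runs left to right:
  i=0: run of 'A' x 1 -> '1A'
  i=1: run of 'G' x 12 -> '12G'
  i=13: run of 'A' x 6 -> '6A'
  i=19: run of 'G' x 5 -> '5G'

RLE = 1A12G6A5G


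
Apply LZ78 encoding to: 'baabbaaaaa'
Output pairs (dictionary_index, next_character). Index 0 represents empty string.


LZ78 encoding steps:
Dictionary: {0: ''}
Step 1: w='' (idx 0), next='b' -> output (0, 'b'), add 'b' as idx 1
Step 2: w='' (idx 0), next='a' -> output (0, 'a'), add 'a' as idx 2
Step 3: w='a' (idx 2), next='b' -> output (2, 'b'), add 'ab' as idx 3
Step 4: w='b' (idx 1), next='a' -> output (1, 'a'), add 'ba' as idx 4
Step 5: w='a' (idx 2), next='a' -> output (2, 'a'), add 'aa' as idx 5
Step 6: w='aa' (idx 5), end of input -> output (5, '')


Encoded: [(0, 'b'), (0, 'a'), (2, 'b'), (1, 'a'), (2, 'a'), (5, '')]


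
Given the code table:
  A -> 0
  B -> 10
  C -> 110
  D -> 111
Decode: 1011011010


Decoding:
10 -> B
110 -> C
110 -> C
10 -> B


Result: BCCB


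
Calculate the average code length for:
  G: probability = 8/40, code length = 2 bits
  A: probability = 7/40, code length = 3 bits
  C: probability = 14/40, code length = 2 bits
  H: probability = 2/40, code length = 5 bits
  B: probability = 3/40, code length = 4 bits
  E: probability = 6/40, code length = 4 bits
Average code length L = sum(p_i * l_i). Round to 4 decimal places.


Weighted contributions p_i * l_i:
  G: (8/40) * 2 = 16/40
  A: (7/40) * 3 = 21/40
  C: (14/40) * 2 = 28/40
  H: (2/40) * 5 = 10/40
  B: (3/40) * 4 = 12/40
  E: (6/40) * 4 = 24/40
Sum = (16 + 21 + 28 + 10 + 12 + 24)/40 = 111/40

L = 111/40 = 2.7750 bits/symbol


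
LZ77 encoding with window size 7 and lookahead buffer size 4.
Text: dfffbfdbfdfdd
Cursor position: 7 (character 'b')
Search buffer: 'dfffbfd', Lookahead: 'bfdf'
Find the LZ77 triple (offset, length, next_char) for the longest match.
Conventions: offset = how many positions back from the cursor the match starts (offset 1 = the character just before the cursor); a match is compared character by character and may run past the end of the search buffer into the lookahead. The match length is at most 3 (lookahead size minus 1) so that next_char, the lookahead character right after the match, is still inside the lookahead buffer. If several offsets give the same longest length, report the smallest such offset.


Try each offset into the search buffer:
  offset=1 (pos 6, char 'd'): match length 0
  offset=2 (pos 5, char 'f'): match length 0
  offset=3 (pos 4, char 'b'): match length 3
  offset=4 (pos 3, char 'f'): match length 0
  offset=5 (pos 2, char 'f'): match length 0
  offset=6 (pos 1, char 'f'): match length 0
  offset=7 (pos 0, char 'd'): match length 0
Longest match has length 3 at offset 3.
next_char = character at position 7 + 3 = 10 -> 'f'

Best match: offset=3, length=3 (matching 'bfd' starting at position 4)
LZ77 triple: (3, 3, 'f')


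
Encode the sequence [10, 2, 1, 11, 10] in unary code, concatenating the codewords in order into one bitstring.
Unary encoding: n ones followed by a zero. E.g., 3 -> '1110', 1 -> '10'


Encode each number as n ones followed by a terminating 0:
  10 -> 11111111110 (11 bits)
  2 -> 110 (3 bits)
  1 -> 10 (2 bits)
  11 -> 111111111110 (12 bits)
  10 -> 11111111110 (11 bits)
Total length = 11 + 3 + 2 + 12 + 11 = 39 bits.

Unary([10, 2, 1, 11, 10]) = 111111111101101011111111111011111111110 (39 bits)


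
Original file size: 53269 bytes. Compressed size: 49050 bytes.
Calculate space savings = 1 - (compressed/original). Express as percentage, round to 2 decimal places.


ratio = compressed/original = 49050/53269 = 0.920798
savings = 1 - ratio = 1 - 0.920798 = 0.079202
as a percentage: 0.079202 * 100 = 7.92%

Space savings = 1 - 49050/53269 = 7.92%


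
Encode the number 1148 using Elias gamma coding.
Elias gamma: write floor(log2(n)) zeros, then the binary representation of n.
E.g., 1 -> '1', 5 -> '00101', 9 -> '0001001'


num_bits = floor(log2(1148)) + 1 = 11
leading_zeros = num_bits - 1 = 10
binary(1148) = 10001111100

Elias gamma(1148) = '0000000000' + '10001111100' = 000000000010001111100 (21 bits)


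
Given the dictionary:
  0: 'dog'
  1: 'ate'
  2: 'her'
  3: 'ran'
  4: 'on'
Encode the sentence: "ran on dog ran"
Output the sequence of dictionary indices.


Look up each word in the dictionary:
  'ran' -> 3
  'on' -> 4
  'dog' -> 0
  'ran' -> 3

Encoded: [3, 4, 0, 3]


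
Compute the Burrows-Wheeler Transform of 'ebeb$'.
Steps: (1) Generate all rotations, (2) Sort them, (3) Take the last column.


Rotations (sorted):
  0: $ebeb -> last char: b
  1: b$ebe -> last char: e
  2: beb$e -> last char: e
  3: eb$eb -> last char: b
  4: ebeb$ -> last char: $


BWT = beeb$


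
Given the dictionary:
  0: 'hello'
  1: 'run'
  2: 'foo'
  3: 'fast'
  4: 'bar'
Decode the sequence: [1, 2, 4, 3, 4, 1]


Look up each index in the dictionary:
  1 -> 'run'
  2 -> 'foo'
  4 -> 'bar'
  3 -> 'fast'
  4 -> 'bar'
  1 -> 'run'

Decoded: "run foo bar fast bar run"


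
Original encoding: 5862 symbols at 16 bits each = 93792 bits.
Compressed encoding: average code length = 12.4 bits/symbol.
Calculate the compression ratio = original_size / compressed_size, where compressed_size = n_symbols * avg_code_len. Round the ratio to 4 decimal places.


original_size = n_symbols * orig_bits = 5862 * 16 = 93792 bits
compressed_size = n_symbols * avg_code_len = 5862 * 12.4 = 72688.8 bits
ratio = original_size / compressed_size = 93792 / 72688.8 = 1.2903

Compression ratio = 1.2903


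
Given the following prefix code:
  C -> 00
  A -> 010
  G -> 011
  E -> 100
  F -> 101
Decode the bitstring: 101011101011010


Decoding step by step:
Bits 101 -> F
Bits 011 -> G
Bits 101 -> F
Bits 011 -> G
Bits 010 -> A


Decoded message: FGFGA


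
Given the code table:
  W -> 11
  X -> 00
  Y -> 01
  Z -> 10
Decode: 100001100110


Decoding:
10 -> Z
00 -> X
01 -> Y
10 -> Z
01 -> Y
10 -> Z


Result: ZXYZYZ


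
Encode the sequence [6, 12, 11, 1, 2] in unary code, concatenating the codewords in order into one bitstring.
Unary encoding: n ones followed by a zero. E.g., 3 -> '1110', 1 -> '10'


Encode each number as n ones followed by a terminating 0:
  6 -> 1111110 (7 bits)
  12 -> 1111111111110 (13 bits)
  11 -> 111111111110 (12 bits)
  1 -> 10 (2 bits)
  2 -> 110 (3 bits)
Total length = 7 + 13 + 12 + 2 + 3 = 37 bits.

Unary([6, 12, 11, 1, 2]) = 1111110111111111111011111111111010110 (37 bits)


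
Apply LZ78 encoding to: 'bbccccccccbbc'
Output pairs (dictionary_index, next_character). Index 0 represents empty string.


LZ78 encoding steps:
Dictionary: {0: ''}
Step 1: w='' (idx 0), next='b' -> output (0, 'b'), add 'b' as idx 1
Step 2: w='b' (idx 1), next='c' -> output (1, 'c'), add 'bc' as idx 2
Step 3: w='' (idx 0), next='c' -> output (0, 'c'), add 'c' as idx 3
Step 4: w='c' (idx 3), next='c' -> output (3, 'c'), add 'cc' as idx 4
Step 5: w='cc' (idx 4), next='c' -> output (4, 'c'), add 'ccc' as idx 5
Step 6: w='c' (idx 3), next='b' -> output (3, 'b'), add 'cb' as idx 6
Step 7: w='bc' (idx 2), end of input -> output (2, '')


Encoded: [(0, 'b'), (1, 'c'), (0, 'c'), (3, 'c'), (4, 'c'), (3, 'b'), (2, '')]


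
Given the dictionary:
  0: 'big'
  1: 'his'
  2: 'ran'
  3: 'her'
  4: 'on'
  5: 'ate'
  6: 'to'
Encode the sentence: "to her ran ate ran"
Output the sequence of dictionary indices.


Look up each word in the dictionary:
  'to' -> 6
  'her' -> 3
  'ran' -> 2
  'ate' -> 5
  'ran' -> 2

Encoded: [6, 3, 2, 5, 2]


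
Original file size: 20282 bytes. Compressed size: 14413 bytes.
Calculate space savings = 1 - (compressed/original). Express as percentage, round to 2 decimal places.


ratio = compressed/original = 14413/20282 = 0.71063
savings = 1 - ratio = 1 - 0.71063 = 0.28937
as a percentage: 0.28937 * 100 = 28.94%

Space savings = 1 - 14413/20282 = 28.94%
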